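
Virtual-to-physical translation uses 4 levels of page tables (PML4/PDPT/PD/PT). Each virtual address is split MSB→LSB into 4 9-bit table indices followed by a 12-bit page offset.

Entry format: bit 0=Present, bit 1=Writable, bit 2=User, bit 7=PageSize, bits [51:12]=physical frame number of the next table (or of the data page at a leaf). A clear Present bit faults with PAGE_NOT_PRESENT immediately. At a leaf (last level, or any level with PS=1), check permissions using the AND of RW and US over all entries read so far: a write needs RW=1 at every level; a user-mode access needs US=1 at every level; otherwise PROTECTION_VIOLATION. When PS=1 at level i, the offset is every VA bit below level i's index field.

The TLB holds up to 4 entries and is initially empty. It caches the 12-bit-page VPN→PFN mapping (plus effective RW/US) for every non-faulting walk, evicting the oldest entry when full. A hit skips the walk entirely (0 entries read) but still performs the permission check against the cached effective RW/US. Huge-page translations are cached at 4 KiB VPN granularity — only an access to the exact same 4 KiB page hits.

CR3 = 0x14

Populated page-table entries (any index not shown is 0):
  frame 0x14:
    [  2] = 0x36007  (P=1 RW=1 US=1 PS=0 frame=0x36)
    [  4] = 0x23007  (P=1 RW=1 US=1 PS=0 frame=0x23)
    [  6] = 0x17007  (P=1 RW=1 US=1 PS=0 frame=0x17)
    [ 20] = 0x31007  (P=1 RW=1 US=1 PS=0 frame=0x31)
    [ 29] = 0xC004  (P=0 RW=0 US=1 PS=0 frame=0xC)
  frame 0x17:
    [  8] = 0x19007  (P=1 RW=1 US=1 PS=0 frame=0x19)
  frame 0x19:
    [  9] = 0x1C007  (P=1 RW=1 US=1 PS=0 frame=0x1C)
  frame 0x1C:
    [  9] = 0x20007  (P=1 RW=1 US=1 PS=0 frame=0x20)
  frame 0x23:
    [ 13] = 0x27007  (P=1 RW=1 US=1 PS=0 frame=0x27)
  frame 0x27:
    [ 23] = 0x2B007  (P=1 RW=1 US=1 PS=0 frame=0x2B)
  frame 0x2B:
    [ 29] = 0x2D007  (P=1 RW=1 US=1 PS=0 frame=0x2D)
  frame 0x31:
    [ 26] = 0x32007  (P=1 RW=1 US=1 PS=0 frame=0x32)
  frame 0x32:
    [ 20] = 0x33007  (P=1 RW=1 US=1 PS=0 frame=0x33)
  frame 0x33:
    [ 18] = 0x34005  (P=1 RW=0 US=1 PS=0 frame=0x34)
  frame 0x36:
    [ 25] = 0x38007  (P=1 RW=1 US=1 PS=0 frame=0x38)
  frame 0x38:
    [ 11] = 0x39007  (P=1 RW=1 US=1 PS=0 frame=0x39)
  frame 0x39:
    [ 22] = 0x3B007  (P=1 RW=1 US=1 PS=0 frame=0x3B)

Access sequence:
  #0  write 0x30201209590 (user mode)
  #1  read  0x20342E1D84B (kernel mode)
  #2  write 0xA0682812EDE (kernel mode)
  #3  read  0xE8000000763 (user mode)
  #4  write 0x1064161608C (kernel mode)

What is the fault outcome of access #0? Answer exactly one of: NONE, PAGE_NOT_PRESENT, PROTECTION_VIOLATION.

Trace:
#0 VA=0x30201209590 (w,user):
  lvl0: tbl 0x14, slot 6 ⇒ 0x17007 (P1/RW1/US1/PS0)
  lvl1: tbl 0x17, slot 8 ⇒ 0x19007 (P1/RW1/US1/PS0)
  lvl2: tbl 0x19, slot 9 ⇒ 0x1C007 (P1/RW1/US1/PS0)
  lvl3: tbl 0x1C, slot 9 ⇒ 0x20007 (P1/RW1/US1/PS0)
  ✓ 0x20590  — 4 lookups
#1 VA=0x20342E1D84B (r,kernel):
  lvl0: tbl 0x14, slot 4 ⇒ 0x23007 (P1/RW1/US1/PS0)
  lvl1: tbl 0x23, slot 13 ⇒ 0x27007 (P1/RW1/US1/PS0)
  lvl2: tbl 0x27, slot 23 ⇒ 0x2B007 (P1/RW1/US1/PS0)
  lvl3: tbl 0x2B, slot 29 ⇒ 0x2D007 (P1/RW1/US1/PS0)
  ✓ 0x2D84B  — 4 lookups
#2 VA=0xA0682812EDE (w,kernel):
  lvl0: tbl 0x14, slot 20 ⇒ 0x31007 (P1/RW1/US1/PS0)
  lvl1: tbl 0x31, slot 26 ⇒ 0x32007 (P1/RW1/US1/PS0)
  lvl2: tbl 0x32, slot 20 ⇒ 0x33007 (P1/RW1/US1/PS0)
  lvl3: tbl 0x33, slot 18 ⇒ 0x34005 (P1/RW0/US1/PS0)
  ⇒ fault: PROTECTION_VIOLATION  — 4 lookups
#3 VA=0xE8000000763 (r,user):
  lvl0: tbl 0x14, slot 29 ⇒ 0xC004 (P0/RW0/US1/PS0)
  ⇒ fault: PAGE_NOT_PRESENT  — 1 lookups
#4 VA=0x1064161608C (w,kernel):
  lvl0: tbl 0x14, slot 2 ⇒ 0x36007 (P1/RW1/US1/PS0)
  lvl1: tbl 0x36, slot 25 ⇒ 0x38007 (P1/RW1/US1/PS0)
  lvl2: tbl 0x38, slot 11 ⇒ 0x39007 (P1/RW1/US1/PS0)
  lvl3: tbl 0x39, slot 22 ⇒ 0x3B007 (P1/RW1/US1/PS0)
  ✓ 0x3B08C  — 4 lookups

Access #0 fault: NONE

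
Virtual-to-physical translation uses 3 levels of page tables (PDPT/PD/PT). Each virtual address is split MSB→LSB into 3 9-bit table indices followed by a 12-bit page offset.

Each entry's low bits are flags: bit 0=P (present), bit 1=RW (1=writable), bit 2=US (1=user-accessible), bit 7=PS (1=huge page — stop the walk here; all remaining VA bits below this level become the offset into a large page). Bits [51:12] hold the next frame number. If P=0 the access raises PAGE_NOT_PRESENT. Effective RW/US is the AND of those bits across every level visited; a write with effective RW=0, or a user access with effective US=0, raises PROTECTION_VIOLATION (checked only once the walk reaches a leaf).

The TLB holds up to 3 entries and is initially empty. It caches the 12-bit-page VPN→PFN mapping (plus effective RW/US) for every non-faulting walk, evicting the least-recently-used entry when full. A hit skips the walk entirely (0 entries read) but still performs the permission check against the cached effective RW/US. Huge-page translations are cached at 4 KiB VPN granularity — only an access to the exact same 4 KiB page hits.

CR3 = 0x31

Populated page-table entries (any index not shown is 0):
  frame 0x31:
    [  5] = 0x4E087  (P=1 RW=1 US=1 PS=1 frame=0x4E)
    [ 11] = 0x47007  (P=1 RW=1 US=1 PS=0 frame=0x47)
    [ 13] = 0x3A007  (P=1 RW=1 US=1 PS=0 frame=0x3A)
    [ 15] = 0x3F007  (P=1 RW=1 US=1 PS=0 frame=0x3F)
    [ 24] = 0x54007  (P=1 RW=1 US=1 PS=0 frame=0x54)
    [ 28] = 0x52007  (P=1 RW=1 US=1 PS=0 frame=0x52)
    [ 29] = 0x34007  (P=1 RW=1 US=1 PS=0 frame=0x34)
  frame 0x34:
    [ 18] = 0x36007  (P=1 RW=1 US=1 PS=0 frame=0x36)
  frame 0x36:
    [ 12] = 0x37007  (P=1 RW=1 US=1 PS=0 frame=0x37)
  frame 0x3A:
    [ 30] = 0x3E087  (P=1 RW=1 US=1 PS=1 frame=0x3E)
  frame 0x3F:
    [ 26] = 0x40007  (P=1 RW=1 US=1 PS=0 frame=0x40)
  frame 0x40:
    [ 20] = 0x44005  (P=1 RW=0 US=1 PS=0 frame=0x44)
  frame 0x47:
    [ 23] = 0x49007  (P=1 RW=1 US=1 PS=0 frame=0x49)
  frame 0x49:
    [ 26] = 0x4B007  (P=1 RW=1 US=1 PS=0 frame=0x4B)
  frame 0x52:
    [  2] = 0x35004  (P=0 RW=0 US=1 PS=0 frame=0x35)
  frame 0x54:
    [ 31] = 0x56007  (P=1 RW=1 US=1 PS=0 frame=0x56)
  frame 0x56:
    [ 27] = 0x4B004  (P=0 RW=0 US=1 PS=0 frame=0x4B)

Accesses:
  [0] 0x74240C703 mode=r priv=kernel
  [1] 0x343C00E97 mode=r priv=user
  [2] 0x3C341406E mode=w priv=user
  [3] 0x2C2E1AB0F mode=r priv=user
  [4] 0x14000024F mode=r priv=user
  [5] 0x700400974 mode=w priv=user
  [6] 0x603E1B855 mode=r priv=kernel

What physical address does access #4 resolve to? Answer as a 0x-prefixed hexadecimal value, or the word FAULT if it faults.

Walk each access:
#0 VA=0x74240C703 (r,kernel):
  L0 @0x31[29] → 0x34007  P=1,RW=1,US=1,PS=0
  L1 @0x34[18] → 0x36007  P=1,RW=1,US=1,PS=0
  L2 @0x36[12] → 0x37007  P=1,RW=1,US=1,PS=0
  → PA=0x37703  (3 entries read)
#1 VA=0x343C00E97 (r,user):
  L0 @0x31[13] → 0x3A007  P=1,RW=1,US=1,PS=0
  L1 @0x3A[30] → 0x3E087  P=1,RW=1,US=1,PS=1
  → PA=0x3EE97 (huge @L1)  (2 entries read)
#2 VA=0x3C341406E (w,user):
  L0 @0x31[15] → 0x3F007  P=1,RW=1,US=1,PS=0
  L1 @0x3F[26] → 0x40007  P=1,RW=1,US=1,PS=0
  L2 @0x40[20] → 0x44005  P=1,RW=0,US=1,PS=0
  → PROTECTION_VIOLATION  (3 entries read)
#3 VA=0x2C2E1AB0F (r,user):
  L0 @0x31[11] → 0x47007  P=1,RW=1,US=1,PS=0
  L1 @0x47[23] → 0x49007  P=1,RW=1,US=1,PS=0
  L2 @0x49[26] → 0x4B007  P=1,RW=1,US=1,PS=0
  → PA=0x4BB0F  (3 entries read)
#4 VA=0x14000024F (r,user):
  L0 @0x31[5] → 0x4E087  P=1,RW=1,US=1,PS=1
  → PA=0x4E24F (huge @L0)  (1 entries read)
#5 VA=0x700400974 (w,user):
  L0 @0x31[28] → 0x52007  P=1,RW=1,US=1,PS=0
  L1 @0x52[2] → 0x35004  P=0,RW=0,US=1,PS=0
  → PAGE_NOT_PRESENT  (2 entries read)
#6 VA=0x603E1B855 (r,kernel):
  L0 @0x31[24] → 0x54007  P=1,RW=1,US=1,PS=0
  L1 @0x54[31] → 0x56007  P=1,RW=1,US=1,PS=0
  L2 @0x56[27] → 0x4B004  P=0,RW=0,US=1,PS=0
  → PAGE_NOT_PRESENT  (3 entries read)

Access #4 PA: 0x4E24F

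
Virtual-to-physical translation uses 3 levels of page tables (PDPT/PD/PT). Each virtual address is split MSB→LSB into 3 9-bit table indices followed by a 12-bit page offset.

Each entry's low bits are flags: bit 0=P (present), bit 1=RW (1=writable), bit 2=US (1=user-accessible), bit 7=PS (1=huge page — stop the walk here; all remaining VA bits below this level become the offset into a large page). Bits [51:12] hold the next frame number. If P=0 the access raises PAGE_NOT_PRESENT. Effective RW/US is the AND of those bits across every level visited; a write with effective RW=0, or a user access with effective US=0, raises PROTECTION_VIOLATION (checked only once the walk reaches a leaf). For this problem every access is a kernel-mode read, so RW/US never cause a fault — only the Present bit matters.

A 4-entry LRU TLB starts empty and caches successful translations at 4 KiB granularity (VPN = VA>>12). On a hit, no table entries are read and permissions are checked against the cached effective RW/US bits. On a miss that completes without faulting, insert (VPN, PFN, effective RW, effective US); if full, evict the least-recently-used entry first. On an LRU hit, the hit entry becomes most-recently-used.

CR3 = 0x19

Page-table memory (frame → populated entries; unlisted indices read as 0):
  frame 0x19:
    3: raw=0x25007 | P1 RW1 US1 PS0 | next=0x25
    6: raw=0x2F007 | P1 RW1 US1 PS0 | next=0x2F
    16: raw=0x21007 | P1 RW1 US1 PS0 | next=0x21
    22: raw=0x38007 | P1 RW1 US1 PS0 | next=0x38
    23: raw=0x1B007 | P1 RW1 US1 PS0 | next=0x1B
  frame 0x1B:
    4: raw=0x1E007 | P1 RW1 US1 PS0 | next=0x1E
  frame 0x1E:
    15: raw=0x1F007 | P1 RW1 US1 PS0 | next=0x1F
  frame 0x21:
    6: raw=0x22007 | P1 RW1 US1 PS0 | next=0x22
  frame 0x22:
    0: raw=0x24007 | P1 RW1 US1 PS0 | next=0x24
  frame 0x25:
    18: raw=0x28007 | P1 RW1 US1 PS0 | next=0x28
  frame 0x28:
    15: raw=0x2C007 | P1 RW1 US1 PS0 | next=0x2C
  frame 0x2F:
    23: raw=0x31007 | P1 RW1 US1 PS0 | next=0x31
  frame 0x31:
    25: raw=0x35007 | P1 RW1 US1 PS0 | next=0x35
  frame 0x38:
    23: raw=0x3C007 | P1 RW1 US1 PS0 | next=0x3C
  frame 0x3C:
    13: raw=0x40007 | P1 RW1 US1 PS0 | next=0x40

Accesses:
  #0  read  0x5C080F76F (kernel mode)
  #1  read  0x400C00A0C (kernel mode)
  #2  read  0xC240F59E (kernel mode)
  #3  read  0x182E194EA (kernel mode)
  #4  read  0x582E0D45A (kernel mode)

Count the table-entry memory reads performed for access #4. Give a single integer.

Trace:
#0 VA=0x5C080F76F (r,kernel):
  L0 @0x19[23] → 0x1B007  P=1,RW=1,US=1,PS=0
  L1 @0x1B[4] → 0x1E007  P=1,RW=1,US=1,PS=0
  L2 @0x1E[15] → 0x1F007  P=1,RW=1,US=1,PS=0
  ⇒ phys 0x1F76F  [3 reads]
#1 VA=0x400C00A0C (r,kernel):
  L0 @0x19[16] → 0x21007  P=1,RW=1,US=1,PS=0
  L1 @0x21[6] → 0x22007  P=1,RW=1,US=1,PS=0
  L2 @0x22[0] → 0x24007  P=1,RW=1,US=1,PS=0
  ⇒ phys 0x24A0C  [3 reads]
#2 VA=0xC240F59E (r,kernel):
  L0 @0x19[3] → 0x25007  P=1,RW=1,US=1,PS=0
  L1 @0x25[18] → 0x28007  P=1,RW=1,US=1,PS=0
  L2 @0x28[15] → 0x2C007  P=1,RW=1,US=1,PS=0
  ⇒ phys 0x2C59E  [3 reads]
#3 VA=0x182E194EA (r,kernel):
  L0 @0x19[6] → 0x2F007  P=1,RW=1,US=1,PS=0
  L1 @0x2F[23] → 0x31007  P=1,RW=1,US=1,PS=0
  L2 @0x31[25] → 0x35007  P=1,RW=1,US=1,PS=0
  ⇒ phys 0x354EA  [3 reads]
#4 VA=0x582E0D45A (r,kernel):
  L0 @0x19[22] → 0x38007  P=1,RW=1,US=1,PS=0
  L1 @0x38[23] → 0x3C007  P=1,RW=1,US=1,PS=0
  L2 @0x3C[13] → 0x40007  P=1,RW=1,US=1,PS=0
  ⇒ phys 0x4045A  [3 reads]

Entries read for #4: 3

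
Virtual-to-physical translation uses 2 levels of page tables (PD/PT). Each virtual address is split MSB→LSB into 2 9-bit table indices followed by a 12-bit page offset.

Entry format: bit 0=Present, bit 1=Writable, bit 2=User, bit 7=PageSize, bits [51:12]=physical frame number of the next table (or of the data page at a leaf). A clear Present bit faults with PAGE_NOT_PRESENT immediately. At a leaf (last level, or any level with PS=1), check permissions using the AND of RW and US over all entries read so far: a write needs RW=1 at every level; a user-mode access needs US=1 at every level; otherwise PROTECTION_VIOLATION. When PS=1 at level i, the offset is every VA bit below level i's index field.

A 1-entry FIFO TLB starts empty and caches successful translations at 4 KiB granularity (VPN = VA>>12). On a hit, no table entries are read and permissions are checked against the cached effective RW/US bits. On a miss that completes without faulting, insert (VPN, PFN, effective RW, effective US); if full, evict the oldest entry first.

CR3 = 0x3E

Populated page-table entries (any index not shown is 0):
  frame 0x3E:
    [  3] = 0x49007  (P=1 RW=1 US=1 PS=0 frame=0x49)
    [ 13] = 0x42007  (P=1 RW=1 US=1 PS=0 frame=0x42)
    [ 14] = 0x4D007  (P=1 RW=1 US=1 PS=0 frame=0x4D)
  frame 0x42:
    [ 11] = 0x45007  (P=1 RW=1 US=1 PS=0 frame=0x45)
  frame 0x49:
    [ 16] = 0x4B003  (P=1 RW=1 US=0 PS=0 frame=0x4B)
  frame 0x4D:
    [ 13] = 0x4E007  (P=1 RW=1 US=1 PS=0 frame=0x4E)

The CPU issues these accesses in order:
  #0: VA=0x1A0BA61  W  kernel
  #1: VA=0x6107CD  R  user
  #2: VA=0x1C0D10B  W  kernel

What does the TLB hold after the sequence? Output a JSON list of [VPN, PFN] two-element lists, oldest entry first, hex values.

Per-access translation:
#0 VA=0x1A0BA61 (w,kernel):
  L0: frame=0x3E idx=13 entry=0x42007 [P=1 RW=1 US=1 PS=0]
  L1: frame=0x42 idx=11 entry=0x45007 [P=1 RW=1 US=1 PS=0]
  ⇒ phys 0x45A61  [2 reads]
#1 VA=0x6107CD (r,user):
  L0: frame=0x3E idx=3 entry=0x49007 [P=1 RW=1 US=1 PS=0]
  L1: frame=0x49 idx=16 entry=0x4B003 [P=1 RW=1 US=0 PS=0]
  ⇒ fault: PROTECTION_VIOLATION  — 2 lookups
#2 VA=0x1C0D10B (w,kernel):
  L0: frame=0x3E idx=14 entry=0x4D007 [P=1 RW=1 US=1 PS=0]
  L1: frame=0x4D idx=13 entry=0x4E007 [P=1 RW=1 US=1 PS=0]
  ⇒ phys 0x4E10B  [2 reads]

TLB: [["0x1C0D", "0x4E"]]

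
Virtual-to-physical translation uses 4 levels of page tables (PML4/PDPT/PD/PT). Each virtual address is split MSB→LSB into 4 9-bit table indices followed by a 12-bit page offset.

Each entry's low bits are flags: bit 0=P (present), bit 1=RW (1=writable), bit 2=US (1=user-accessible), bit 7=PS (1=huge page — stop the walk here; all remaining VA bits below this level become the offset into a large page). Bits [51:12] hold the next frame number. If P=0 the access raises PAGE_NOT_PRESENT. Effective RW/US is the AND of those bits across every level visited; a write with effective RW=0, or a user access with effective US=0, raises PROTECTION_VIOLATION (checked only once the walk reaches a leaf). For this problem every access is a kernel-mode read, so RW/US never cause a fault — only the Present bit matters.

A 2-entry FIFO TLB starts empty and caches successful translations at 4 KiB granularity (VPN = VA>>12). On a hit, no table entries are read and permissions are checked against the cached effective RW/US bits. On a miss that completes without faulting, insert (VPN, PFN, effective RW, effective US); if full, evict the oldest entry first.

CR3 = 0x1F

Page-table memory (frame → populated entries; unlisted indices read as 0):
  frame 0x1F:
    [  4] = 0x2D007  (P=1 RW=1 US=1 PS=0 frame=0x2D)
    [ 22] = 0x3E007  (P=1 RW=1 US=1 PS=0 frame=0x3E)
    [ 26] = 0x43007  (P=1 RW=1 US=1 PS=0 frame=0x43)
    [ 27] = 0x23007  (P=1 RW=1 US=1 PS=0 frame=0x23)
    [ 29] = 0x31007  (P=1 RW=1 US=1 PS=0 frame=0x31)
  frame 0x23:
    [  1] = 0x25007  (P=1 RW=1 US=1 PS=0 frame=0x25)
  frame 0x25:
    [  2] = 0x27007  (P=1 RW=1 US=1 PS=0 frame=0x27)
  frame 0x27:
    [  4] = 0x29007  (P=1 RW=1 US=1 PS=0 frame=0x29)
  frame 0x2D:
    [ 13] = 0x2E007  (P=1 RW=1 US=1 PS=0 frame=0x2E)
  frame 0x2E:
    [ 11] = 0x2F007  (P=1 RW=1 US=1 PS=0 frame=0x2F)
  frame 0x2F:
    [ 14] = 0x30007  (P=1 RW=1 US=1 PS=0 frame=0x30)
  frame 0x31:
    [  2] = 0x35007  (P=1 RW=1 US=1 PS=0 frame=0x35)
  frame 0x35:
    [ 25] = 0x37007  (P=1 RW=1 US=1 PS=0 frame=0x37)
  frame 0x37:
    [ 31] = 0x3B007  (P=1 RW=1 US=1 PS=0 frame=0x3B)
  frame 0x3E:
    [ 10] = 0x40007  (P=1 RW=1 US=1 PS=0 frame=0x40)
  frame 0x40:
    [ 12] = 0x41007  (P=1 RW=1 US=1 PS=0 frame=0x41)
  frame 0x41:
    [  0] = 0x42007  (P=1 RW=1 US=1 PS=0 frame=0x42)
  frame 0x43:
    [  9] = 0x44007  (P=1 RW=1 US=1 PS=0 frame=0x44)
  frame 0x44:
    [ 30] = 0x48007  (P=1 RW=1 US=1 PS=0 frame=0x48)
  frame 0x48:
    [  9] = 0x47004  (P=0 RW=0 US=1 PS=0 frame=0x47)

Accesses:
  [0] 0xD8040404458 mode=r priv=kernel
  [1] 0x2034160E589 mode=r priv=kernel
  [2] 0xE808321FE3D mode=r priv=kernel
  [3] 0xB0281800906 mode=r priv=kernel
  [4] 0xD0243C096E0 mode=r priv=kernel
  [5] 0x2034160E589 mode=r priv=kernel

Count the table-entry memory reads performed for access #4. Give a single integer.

Per-access translation:
#0 VA=0xD8040404458 (r,kernel):
  L0: frame=0x1F idx=27 entry=0x23007 [P=1 RW=1 US=1 PS=0]
  L1: frame=0x23 idx=1 entry=0x25007 [P=1 RW=1 US=1 PS=0]
  L2: frame=0x25 idx=2 entry=0x27007 [P=1 RW=1 US=1 PS=0]
  L3: frame=0x27 idx=4 entry=0x29007 [P=1 RW=1 US=1 PS=0]
  ⇒ phys 0x29458  [4 reads]
#1 VA=0x2034160E589 (r,kernel):
  L0: frame=0x1F idx=4 entry=0x2D007 [P=1 RW=1 US=1 PS=0]
  L1: frame=0x2D idx=13 entry=0x2E007 [P=1 RW=1 US=1 PS=0]
  L2: frame=0x2E idx=11 entry=0x2F007 [P=1 RW=1 US=1 PS=0]
  L3: frame=0x2F idx=14 entry=0x30007 [P=1 RW=1 US=1 PS=0]
  ⇒ phys 0x30589  [4 reads]
#2 VA=0xE808321FE3D (r,kernel):
  L0: frame=0x1F idx=29 entry=0x31007 [P=1 RW=1 US=1 PS=0]
  L1: frame=0x31 idx=2 entry=0x35007 [P=1 RW=1 US=1 PS=0]
  L2: frame=0x35 idx=25 entry=0x37007 [P=1 RW=1 US=1 PS=0]
  L3: frame=0x37 idx=31 entry=0x3B007 [P=1 RW=1 US=1 PS=0]
  ⇒ phys 0x3BE3D  [4 reads]
#3 VA=0xB0281800906 (r,kernel):
  L0: frame=0x1F idx=22 entry=0x3E007 [P=1 RW=1 US=1 PS=0]
  L1: frame=0x3E idx=10 entry=0x40007 [P=1 RW=1 US=1 PS=0]
  L2: frame=0x40 idx=12 entry=0x41007 [P=1 RW=1 US=1 PS=0]
  L3: frame=0x41 idx=0 entry=0x42007 [P=1 RW=1 US=1 PS=0]
  ⇒ phys 0x42906  [4 reads]
#4 VA=0xD0243C096E0 (r,kernel):
  L0: frame=0x1F idx=26 entry=0x43007 [P=1 RW=1 US=1 PS=0]
  L1: frame=0x43 idx=9 entry=0x44007 [P=1 RW=1 US=1 PS=0]
  L2: frame=0x44 idx=30 entry=0x48007 [P=1 RW=1 US=1 PS=0]
  L3: frame=0x48 idx=9 entry=0x47004 [P=0 RW=0 US=1 PS=0]
  → PAGE_NOT_PRESENT  (4 entries read)
#5 VA=0x2034160E589 (r,kernel):
  L0: frame=0x1F idx=4 entry=0x2D007 [P=1 RW=1 US=1 PS=0]
  L1: frame=0x2D idx=13 entry=0x2E007 [P=1 RW=1 US=1 PS=0]
  L2: frame=0x2E idx=11 entry=0x2F007 [P=1 RW=1 US=1 PS=0]
  L3: frame=0x2F idx=14 entry=0x30007 [P=1 RW=1 US=1 PS=0]
  ⇒ phys 0x30589  [4 reads]

Entries read for #4: 4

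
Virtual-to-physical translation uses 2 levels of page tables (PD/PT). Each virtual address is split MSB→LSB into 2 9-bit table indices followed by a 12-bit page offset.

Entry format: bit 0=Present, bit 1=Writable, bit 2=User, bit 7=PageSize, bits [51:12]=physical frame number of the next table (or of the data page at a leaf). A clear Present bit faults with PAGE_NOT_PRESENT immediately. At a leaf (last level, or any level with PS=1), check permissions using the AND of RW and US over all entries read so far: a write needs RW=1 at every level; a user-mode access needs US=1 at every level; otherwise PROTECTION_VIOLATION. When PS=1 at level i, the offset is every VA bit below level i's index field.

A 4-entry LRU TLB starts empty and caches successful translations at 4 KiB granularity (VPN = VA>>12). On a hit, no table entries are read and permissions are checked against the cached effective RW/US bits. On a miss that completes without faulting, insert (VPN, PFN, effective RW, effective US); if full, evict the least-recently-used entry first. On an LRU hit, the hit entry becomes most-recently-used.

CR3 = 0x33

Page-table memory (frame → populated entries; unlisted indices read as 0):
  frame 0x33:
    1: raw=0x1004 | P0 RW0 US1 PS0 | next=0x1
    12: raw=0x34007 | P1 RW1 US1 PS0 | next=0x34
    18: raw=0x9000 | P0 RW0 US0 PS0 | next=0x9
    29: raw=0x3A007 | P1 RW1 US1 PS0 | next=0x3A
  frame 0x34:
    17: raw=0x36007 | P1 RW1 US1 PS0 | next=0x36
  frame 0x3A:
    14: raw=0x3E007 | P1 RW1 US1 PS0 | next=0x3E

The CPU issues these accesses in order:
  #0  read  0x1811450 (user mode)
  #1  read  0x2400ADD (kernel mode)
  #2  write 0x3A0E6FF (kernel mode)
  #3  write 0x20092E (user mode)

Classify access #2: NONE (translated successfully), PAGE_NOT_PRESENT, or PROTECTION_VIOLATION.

Walk each access:
#0 VA=0x1811450 (r,user):
  L0: frame=0x33 idx=12 entry=0x34007 [P=1 RW=1 US=1 PS=0]
  L1: frame=0x34 idx=17 entry=0x36007 [P=1 RW=1 US=1 PS=0]
  ⇒ phys 0x36450  [2 reads]
#1 VA=0x2400ADD (r,kernel):
  L0: frame=0x33 idx=18 entry=0x9000 [P=0 RW=0 US=0 PS=0]
  ⇒ fault: PAGE_NOT_PRESENT  — 1 lookups
#2 VA=0x3A0E6FF (w,kernel):
  L0: frame=0x33 idx=29 entry=0x3A007 [P=1 RW=1 US=1 PS=0]
  L1: frame=0x3A idx=14 entry=0x3E007 [P=1 RW=1 US=1 PS=0]
  ⇒ phys 0x3E6FF  [2 reads]
#3 VA=0x20092E (w,user):
  L0: frame=0x33 idx=1 entry=0x1004 [P=0 RW=0 US=1 PS=0]
  ⇒ fault: PAGE_NOT_PRESENT  — 1 lookups

Access #2 fault: NONE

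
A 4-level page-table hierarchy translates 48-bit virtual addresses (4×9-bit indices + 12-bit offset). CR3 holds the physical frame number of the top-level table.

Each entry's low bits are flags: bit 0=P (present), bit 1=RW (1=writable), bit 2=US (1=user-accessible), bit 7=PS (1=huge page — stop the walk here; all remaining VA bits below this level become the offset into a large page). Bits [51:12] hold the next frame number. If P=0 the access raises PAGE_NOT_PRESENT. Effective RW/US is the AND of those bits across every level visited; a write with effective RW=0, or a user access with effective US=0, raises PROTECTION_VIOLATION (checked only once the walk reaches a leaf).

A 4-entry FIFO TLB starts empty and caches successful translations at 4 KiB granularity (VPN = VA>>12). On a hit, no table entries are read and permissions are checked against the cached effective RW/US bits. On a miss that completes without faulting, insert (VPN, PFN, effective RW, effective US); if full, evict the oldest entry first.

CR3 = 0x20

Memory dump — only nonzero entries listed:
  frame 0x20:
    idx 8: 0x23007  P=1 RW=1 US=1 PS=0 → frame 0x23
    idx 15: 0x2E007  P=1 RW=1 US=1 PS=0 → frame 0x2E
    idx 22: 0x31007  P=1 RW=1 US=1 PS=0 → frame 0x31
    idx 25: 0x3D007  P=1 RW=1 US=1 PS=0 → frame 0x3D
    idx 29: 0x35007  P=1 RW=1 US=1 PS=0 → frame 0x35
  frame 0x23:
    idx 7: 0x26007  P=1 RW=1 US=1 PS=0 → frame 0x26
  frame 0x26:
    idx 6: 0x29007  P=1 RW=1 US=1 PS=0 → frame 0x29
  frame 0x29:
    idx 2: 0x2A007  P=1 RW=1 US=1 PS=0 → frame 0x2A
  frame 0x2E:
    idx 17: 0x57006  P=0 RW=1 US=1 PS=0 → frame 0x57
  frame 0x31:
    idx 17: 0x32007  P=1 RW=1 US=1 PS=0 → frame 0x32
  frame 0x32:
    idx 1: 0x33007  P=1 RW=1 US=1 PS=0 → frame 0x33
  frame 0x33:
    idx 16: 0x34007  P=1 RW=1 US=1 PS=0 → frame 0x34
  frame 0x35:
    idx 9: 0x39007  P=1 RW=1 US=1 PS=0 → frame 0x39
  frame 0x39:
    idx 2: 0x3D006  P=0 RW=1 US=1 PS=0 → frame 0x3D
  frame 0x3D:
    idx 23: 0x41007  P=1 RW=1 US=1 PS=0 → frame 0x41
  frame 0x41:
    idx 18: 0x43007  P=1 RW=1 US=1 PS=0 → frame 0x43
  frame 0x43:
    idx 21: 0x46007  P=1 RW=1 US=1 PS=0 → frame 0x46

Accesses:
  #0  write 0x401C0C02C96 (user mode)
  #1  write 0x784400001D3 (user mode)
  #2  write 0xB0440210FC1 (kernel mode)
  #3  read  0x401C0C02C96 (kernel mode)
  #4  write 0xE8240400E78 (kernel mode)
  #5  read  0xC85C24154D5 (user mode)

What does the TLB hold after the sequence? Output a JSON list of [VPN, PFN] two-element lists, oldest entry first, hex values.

Walk each access:
#0 VA=0x401C0C02C96 (w,user):
  lvl0: tbl 0x20, slot 8 ⇒ 0x23007 (P1/RW1/US1/PS0)
  lvl1: tbl 0x23, slot 7 ⇒ 0x26007 (P1/RW1/US1/PS0)
  lvl2: tbl 0x26, slot 6 ⇒ 0x29007 (P1/RW1/US1/PS0)
  lvl3: tbl 0x29, slot 2 ⇒ 0x2A007 (P1/RW1/US1/PS0)
  → PA=0x2AC96  (4 entries read)
#1 VA=0x784400001D3 (w,user):
  lvl0: tbl 0x20, slot 15 ⇒ 0x2E007 (P1/RW1/US1/PS0)
  lvl1: tbl 0x2E, slot 17 ⇒ 0x57006 (P0/RW1/US1/PS0)
  ✗ PAGE_NOT_PRESENT  [2 reads]
#2 VA=0xB0440210FC1 (w,kernel):
  lvl0: tbl 0x20, slot 22 ⇒ 0x31007 (P1/RW1/US1/PS0)
  lvl1: tbl 0x31, slot 17 ⇒ 0x32007 (P1/RW1/US1/PS0)
  lvl2: tbl 0x32, slot 1 ⇒ 0x33007 (P1/RW1/US1/PS0)
  lvl3: tbl 0x33, slot 16 ⇒ 0x34007 (P1/RW1/US1/PS0)
  → PA=0x34FC1  (4 entries read)
#3 VA=0x401C0C02C96 (r,kernel):
  TLB hit vpn=0x401C0C02 → PA=0x2AC96
#4 VA=0xE8240400E78 (w,kernel):
  lvl0: tbl 0x20, slot 29 ⇒ 0x35007 (P1/RW1/US1/PS0)
  lvl1: tbl 0x35, slot 9 ⇒ 0x39007 (P1/RW1/US1/PS0)
  lvl2: tbl 0x39, slot 2 ⇒ 0x3D006 (P0/RW1/US1/PS0)
  ✗ PAGE_NOT_PRESENT  [3 reads]
#5 VA=0xC85C24154D5 (r,user):
  lvl0: tbl 0x20, slot 25 ⇒ 0x3D007 (P1/RW1/US1/PS0)
  lvl1: tbl 0x3D, slot 23 ⇒ 0x41007 (P1/RW1/US1/PS0)
  lvl2: tbl 0x41, slot 18 ⇒ 0x43007 (P1/RW1/US1/PS0)
  lvl3: tbl 0x43, slot 21 ⇒ 0x46007 (P1/RW1/US1/PS0)
  → PA=0x464D5  (4 entries read)

TLB: [["0x401C0C02", "0x2A"], ["0xB0440210", "0x34"], ["0xC85C2415", "0x46"]]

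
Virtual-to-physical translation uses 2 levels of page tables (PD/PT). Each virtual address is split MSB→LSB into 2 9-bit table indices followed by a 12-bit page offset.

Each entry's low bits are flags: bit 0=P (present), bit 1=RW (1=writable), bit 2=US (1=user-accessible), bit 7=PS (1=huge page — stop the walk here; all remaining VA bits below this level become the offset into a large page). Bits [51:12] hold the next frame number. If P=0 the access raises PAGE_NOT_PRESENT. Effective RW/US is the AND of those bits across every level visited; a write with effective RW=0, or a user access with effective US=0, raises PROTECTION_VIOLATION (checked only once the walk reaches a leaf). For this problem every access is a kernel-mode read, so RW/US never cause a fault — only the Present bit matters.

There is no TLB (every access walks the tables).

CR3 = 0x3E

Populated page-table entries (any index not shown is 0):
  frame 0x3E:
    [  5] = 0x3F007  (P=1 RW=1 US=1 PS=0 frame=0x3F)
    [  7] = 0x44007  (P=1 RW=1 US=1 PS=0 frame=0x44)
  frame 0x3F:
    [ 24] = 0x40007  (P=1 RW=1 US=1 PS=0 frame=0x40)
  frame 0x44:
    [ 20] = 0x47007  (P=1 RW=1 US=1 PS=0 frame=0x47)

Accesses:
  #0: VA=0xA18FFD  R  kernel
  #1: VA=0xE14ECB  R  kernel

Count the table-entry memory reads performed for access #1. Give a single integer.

Walk each access:
#0 VA=0xA18FFD (r,kernel):
  lvl0: tbl 0x3E, slot 5 ⇒ 0x3F007 (P1/RW1/US1/PS0)
  lvl1: tbl 0x3F, slot 24 ⇒ 0x40007 (P1/RW1/US1/PS0)
  ⇒ phys 0x40FFD  [2 reads]
#1 VA=0xE14ECB (r,kernel):
  lvl0: tbl 0x3E, slot 7 ⇒ 0x44007 (P1/RW1/US1/PS0)
  lvl1: tbl 0x44, slot 20 ⇒ 0x47007 (P1/RW1/US1/PS0)
  ⇒ phys 0x47ECB  [2 reads]

Entries read for #1: 2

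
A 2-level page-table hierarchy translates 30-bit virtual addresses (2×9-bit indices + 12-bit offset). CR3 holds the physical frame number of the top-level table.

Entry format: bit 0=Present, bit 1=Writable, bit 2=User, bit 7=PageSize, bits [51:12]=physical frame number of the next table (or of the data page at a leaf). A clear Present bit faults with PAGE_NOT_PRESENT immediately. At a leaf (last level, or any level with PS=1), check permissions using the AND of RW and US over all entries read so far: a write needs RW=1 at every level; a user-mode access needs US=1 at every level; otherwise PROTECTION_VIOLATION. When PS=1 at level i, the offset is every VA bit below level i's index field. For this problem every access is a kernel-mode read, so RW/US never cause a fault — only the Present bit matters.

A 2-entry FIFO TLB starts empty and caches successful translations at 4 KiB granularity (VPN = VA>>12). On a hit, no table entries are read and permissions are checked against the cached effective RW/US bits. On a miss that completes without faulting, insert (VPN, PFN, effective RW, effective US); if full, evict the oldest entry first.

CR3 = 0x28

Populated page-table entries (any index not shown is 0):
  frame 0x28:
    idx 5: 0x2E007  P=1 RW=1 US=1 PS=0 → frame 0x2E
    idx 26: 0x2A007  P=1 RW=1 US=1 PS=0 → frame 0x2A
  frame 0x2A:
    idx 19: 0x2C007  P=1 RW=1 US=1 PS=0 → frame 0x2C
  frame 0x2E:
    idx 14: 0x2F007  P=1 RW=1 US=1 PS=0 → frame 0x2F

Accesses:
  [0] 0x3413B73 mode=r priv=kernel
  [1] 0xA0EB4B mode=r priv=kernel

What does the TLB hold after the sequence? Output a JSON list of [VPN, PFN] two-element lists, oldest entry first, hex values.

Per-access translation:
#0 VA=0x3413B73 (r,kernel):
  [0] read 0x28 idx=26: raw=0x2A007 flags P=1 W=1 U=1 S=0
  [1] read 0x2A idx=19: raw=0x2C007 flags P=1 W=1 U=1 S=0
  → PA=0x2CB73  (2 entries read)
#1 VA=0xA0EB4B (r,kernel):
  [0] read 0x28 idx=5: raw=0x2E007 flags P=1 W=1 U=1 S=0
  [1] read 0x2E idx=14: raw=0x2F007 flags P=1 W=1 U=1 S=0
  → PA=0x2FB4B  (2 entries read)

TLB: [["0x3413", "0x2C"], ["0xA0E", "0x2F"]]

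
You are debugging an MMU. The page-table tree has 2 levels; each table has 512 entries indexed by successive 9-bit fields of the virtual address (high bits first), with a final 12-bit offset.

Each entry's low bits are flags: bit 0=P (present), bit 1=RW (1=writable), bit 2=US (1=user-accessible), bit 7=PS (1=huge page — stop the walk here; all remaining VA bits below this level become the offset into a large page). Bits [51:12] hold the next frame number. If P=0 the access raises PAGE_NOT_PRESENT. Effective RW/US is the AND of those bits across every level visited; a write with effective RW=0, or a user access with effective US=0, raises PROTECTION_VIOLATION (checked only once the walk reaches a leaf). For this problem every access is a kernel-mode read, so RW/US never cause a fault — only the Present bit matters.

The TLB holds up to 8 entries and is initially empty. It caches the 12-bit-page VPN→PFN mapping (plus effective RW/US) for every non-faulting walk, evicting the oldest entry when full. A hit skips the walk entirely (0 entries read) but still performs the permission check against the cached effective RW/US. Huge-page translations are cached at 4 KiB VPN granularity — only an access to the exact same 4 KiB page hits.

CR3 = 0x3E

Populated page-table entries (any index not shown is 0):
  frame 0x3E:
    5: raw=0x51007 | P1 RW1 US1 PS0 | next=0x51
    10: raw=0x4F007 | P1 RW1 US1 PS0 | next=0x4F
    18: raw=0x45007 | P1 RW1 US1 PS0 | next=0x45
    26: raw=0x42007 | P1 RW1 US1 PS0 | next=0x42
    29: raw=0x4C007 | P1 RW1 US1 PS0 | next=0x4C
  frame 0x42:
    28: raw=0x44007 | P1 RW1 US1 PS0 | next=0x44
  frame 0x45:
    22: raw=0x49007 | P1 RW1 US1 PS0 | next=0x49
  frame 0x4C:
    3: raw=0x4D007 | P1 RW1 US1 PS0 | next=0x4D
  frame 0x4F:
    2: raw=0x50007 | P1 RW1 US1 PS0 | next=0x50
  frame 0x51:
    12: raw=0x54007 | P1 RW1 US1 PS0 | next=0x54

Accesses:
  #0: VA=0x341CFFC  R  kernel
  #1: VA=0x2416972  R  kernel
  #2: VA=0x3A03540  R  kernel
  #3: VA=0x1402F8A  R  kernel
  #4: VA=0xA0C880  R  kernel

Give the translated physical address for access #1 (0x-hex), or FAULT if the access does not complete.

Per-access translation:
#0 VA=0x341CFFC (r,kernel):
  [0] read 0x3E idx=26: raw=0x42007 flags P=1 W=1 U=1 S=0
  [1] read 0x42 idx=28: raw=0x44007 flags P=1 W=1 U=1 S=0
  → PA=0x44FFC  (2 entries read)
#1 VA=0x2416972 (r,kernel):
  [0] read 0x3E idx=18: raw=0x45007 flags P=1 W=1 U=1 S=0
  [1] read 0x45 idx=22: raw=0x49007 flags P=1 W=1 U=1 S=0
  → PA=0x49972  (2 entries read)
#2 VA=0x3A03540 (r,kernel):
  [0] read 0x3E idx=29: raw=0x4C007 flags P=1 W=1 U=1 S=0
  [1] read 0x4C idx=3: raw=0x4D007 flags P=1 W=1 U=1 S=0
  → PA=0x4D540  (2 entries read)
#3 VA=0x1402F8A (r,kernel):
  [0] read 0x3E idx=10: raw=0x4F007 flags P=1 W=1 U=1 S=0
  [1] read 0x4F idx=2: raw=0x50007 flags P=1 W=1 U=1 S=0
  → PA=0x50F8A  (2 entries read)
#4 VA=0xA0C880 (r,kernel):
  [0] read 0x3E idx=5: raw=0x51007 flags P=1 W=1 U=1 S=0
  [1] read 0x51 idx=12: raw=0x54007 flags P=1 W=1 U=1 S=0
  → PA=0x54880  (2 entries read)

Access #1 PA: 0x49972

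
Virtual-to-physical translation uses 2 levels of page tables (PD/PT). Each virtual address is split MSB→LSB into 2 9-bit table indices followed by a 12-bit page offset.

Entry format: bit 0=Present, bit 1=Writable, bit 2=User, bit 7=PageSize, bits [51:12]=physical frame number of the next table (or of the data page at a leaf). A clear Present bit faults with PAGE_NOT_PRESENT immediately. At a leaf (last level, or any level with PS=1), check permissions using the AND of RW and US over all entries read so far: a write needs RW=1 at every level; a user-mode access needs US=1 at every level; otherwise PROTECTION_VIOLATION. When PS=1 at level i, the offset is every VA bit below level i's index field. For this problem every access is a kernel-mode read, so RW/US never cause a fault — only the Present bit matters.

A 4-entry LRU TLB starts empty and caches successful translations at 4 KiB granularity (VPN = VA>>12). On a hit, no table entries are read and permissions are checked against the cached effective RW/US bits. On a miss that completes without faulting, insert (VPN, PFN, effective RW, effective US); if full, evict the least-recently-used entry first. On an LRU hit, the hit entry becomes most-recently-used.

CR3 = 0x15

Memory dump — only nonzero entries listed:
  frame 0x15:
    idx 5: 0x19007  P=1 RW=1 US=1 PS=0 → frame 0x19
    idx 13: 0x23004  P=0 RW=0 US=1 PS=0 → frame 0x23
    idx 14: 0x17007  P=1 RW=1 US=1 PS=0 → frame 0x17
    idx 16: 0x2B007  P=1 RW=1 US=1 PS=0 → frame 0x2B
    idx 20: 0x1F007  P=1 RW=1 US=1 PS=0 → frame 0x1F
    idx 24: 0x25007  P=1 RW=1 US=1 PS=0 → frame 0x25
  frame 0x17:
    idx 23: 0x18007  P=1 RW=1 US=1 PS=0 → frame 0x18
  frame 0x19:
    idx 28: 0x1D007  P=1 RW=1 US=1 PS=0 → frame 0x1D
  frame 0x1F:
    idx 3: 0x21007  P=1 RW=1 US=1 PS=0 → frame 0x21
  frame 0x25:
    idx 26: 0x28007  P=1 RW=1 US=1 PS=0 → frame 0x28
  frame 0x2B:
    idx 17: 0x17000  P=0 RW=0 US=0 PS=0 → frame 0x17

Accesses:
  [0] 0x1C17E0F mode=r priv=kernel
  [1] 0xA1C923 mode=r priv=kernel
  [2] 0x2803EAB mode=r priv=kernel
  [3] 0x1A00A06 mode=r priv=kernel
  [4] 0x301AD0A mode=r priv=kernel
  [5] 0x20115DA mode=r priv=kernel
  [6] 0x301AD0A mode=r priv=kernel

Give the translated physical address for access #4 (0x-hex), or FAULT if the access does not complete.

Per-access translation:
#0 VA=0x1C17E0F (r,kernel):
  L0: frame=0x15 idx=14 entry=0x17007 [P=1 RW=1 US=1 PS=0]
  L1: frame=0x17 idx=23 entry=0x18007 [P=1 RW=1 US=1 PS=0]
  ✓ 0x18E0F  — 2 lookups
#1 VA=0xA1C923 (r,kernel):
  L0: frame=0x15 idx=5 entry=0x19007 [P=1 RW=1 US=1 PS=0]
  L1: frame=0x19 idx=28 entry=0x1D007 [P=1 RW=1 US=1 PS=0]
  ✓ 0x1D923  — 2 lookups
#2 VA=0x2803EAB (r,kernel):
  L0: frame=0x15 idx=20 entry=0x1F007 [P=1 RW=1 US=1 PS=0]
  L1: frame=0x1F idx=3 entry=0x21007 [P=1 RW=1 US=1 PS=0]
  ✓ 0x21EAB  — 2 lookups
#3 VA=0x1A00A06 (r,kernel):
  L0: frame=0x15 idx=13 entry=0x23004 [P=0 RW=0 US=1 PS=0]
  → PAGE_NOT_PRESENT  (1 entries read)
#4 VA=0x301AD0A (r,kernel):
  L0: frame=0x15 idx=24 entry=0x25007 [P=1 RW=1 US=1 PS=0]
  L1: frame=0x25 idx=26 entry=0x28007 [P=1 RW=1 US=1 PS=0]
  ✓ 0x28D0A  — 2 lookups
#5 VA=0x20115DA (r,kernel):
  L0: frame=0x15 idx=16 entry=0x2B007 [P=1 RW=1 US=1 PS=0]
  L1: frame=0x2B idx=17 entry=0x17000 [P=0 RW=0 US=0 PS=0]
  → PAGE_NOT_PRESENT  (2 entries read)
#6 VA=0x301AD0A (r,kernel):
  TLB hit vpn=0x301A → PA=0x28D0A

Access #4 PA: 0x28D0A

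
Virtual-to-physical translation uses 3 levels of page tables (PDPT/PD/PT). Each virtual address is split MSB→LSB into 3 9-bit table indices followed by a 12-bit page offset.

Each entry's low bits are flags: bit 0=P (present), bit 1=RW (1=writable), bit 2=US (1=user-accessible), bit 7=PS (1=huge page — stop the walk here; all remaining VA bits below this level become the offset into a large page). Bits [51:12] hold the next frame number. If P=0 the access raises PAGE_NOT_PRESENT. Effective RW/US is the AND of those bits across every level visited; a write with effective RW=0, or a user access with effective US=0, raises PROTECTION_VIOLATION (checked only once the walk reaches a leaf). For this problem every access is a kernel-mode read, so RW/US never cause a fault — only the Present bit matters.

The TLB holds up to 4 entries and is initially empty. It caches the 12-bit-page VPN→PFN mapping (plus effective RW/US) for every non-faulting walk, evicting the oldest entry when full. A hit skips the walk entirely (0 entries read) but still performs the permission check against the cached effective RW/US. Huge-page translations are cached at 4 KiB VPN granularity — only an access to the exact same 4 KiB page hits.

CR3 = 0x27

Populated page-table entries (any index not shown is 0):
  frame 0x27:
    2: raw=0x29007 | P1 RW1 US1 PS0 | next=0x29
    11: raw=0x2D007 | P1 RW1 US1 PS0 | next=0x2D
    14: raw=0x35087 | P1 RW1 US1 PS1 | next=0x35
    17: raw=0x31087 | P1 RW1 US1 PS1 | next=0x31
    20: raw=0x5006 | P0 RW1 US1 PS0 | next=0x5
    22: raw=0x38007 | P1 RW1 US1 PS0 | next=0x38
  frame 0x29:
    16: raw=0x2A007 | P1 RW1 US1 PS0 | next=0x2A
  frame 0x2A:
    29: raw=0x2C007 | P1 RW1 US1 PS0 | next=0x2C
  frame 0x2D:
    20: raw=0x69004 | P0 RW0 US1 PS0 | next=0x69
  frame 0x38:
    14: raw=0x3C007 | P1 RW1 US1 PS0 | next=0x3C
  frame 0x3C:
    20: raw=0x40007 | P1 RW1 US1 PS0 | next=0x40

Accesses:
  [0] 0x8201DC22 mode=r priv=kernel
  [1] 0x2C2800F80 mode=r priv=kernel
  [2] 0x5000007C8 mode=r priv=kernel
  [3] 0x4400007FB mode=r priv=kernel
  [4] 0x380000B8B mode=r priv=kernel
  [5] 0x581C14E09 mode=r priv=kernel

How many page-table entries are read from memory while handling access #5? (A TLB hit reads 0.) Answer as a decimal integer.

Per-access translation:
#0 VA=0x8201DC22 (r,kernel):
  L0 @0x27[2] → 0x29007  P=1,RW=1,US=1,PS=0
  L1 @0x29[16] → 0x2A007  P=1,RW=1,US=1,PS=0
  L2 @0x2A[29] → 0x2C007  P=1,RW=1,US=1,PS=0
  → PA=0x2CC22  (3 entries read)
#1 VA=0x2C2800F80 (r,kernel):
  L0 @0x27[11] → 0x2D007  P=1,RW=1,US=1,PS=0
  L1 @0x2D[20] → 0x69004  P=0,RW=0,US=1,PS=0
  ⇒ fault: PAGE_NOT_PRESENT  — 2 lookups
#2 VA=0x5000007C8 (r,kernel):
  L0 @0x27[20] → 0x5006  P=0,RW=1,US=1,PS=0
  ⇒ fault: PAGE_NOT_PRESENT  — 1 lookups
#3 VA=0x4400007FB (r,kernel):
  L0 @0x27[17] → 0x31087  P=1,RW=1,US=1,PS=1
  → PA=0x317FB (huge @L0)  (1 entries read)
#4 VA=0x380000B8B (r,kernel):
  L0 @0x27[14] → 0x35087  P=1,RW=1,US=1,PS=1
  → PA=0x35B8B (huge @L0)  (1 entries read)
#5 VA=0x581C14E09 (r,kernel):
  L0 @0x27[22] → 0x38007  P=1,RW=1,US=1,PS=0
  L1 @0x38[14] → 0x3C007  P=1,RW=1,US=1,PS=0
  L2 @0x3C[20] → 0x40007  P=1,RW=1,US=1,PS=0
  → PA=0x40E09  (3 entries read)

Entries read for #5: 3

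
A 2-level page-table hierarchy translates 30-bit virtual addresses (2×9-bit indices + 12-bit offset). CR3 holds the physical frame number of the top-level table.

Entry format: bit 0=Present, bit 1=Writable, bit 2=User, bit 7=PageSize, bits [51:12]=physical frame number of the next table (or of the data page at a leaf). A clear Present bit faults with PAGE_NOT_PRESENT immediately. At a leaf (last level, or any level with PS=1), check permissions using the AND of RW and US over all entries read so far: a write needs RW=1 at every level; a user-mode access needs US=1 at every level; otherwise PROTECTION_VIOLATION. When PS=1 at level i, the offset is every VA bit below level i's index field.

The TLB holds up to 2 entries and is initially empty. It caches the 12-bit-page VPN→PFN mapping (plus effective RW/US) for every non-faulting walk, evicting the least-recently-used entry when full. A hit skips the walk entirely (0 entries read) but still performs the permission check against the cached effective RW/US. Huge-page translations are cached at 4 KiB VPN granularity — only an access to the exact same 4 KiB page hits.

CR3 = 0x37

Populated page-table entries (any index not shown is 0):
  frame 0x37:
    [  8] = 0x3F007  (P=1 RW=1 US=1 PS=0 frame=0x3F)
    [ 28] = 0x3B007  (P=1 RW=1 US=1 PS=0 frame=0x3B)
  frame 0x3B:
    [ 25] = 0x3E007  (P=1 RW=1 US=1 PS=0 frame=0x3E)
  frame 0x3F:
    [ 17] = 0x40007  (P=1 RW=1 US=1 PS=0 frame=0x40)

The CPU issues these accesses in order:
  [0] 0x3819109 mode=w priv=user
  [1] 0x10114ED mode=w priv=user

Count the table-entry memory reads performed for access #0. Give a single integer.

Trace:
#0 VA=0x3819109 (w,user):
  lvl0: tbl 0x37, slot 28 ⇒ 0x3B007 (P1/RW1/US1/PS0)
  lvl1: tbl 0x3B, slot 25 ⇒ 0x3E007 (P1/RW1/US1/PS0)
  ✓ 0x3E109  — 2 lookups
#1 VA=0x10114ED (w,user):
  lvl0: tbl 0x37, slot 8 ⇒ 0x3F007 (P1/RW1/US1/PS0)
  lvl1: tbl 0x3F, slot 17 ⇒ 0x40007 (P1/RW1/US1/PS0)
  ✓ 0x404ED  — 2 lookups

Entries read for #0: 2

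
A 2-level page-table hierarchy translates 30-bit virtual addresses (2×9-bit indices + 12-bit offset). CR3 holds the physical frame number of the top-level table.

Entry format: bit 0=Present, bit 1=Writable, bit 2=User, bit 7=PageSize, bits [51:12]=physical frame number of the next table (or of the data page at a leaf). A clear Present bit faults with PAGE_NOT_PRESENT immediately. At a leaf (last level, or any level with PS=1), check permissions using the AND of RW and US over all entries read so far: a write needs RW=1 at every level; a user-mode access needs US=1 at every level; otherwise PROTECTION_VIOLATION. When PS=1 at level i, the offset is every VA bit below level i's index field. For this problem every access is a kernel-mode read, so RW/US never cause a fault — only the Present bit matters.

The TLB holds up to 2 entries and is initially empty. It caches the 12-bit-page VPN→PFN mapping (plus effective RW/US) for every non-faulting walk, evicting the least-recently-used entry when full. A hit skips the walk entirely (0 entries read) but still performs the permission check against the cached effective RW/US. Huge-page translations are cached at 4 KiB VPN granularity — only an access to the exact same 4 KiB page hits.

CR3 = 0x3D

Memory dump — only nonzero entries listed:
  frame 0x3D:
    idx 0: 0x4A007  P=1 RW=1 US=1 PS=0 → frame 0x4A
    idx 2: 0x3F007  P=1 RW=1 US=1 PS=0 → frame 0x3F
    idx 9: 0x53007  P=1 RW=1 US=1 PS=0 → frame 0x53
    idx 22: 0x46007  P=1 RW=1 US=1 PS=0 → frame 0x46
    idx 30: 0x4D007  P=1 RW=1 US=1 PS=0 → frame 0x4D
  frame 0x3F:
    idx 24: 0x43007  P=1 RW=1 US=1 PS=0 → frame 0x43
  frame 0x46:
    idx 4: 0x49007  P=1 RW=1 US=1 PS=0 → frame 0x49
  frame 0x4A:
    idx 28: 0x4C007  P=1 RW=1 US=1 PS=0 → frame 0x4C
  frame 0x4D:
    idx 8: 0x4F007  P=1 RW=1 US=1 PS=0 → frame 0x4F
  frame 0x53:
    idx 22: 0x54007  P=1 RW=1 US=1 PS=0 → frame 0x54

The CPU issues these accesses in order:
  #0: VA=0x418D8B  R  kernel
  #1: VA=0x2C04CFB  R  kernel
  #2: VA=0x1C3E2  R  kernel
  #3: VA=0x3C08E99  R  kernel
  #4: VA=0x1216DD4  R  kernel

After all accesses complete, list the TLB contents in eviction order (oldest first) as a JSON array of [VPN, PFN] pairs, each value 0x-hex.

Per-access translation:
#0 VA=0x418D8B (r,kernel):
  lvl0: tbl 0x3D, slot 2 ⇒ 0x3F007 (P1/RW1/US1/PS0)
  lvl1: tbl 0x3F, slot 24 ⇒ 0x43007 (P1/RW1/US1/PS0)
  ⇒ phys 0x43D8B  [2 reads]
#1 VA=0x2C04CFB (r,kernel):
  lvl0: tbl 0x3D, slot 22 ⇒ 0x46007 (P1/RW1/US1/PS0)
  lvl1: tbl 0x46, slot 4 ⇒ 0x49007 (P1/RW1/US1/PS0)
  ⇒ phys 0x49CFB  [2 reads]
#2 VA=0x1C3E2 (r,kernel):
  lvl0: tbl 0x3D, slot 0 ⇒ 0x4A007 (P1/RW1/US1/PS0)
  lvl1: tbl 0x4A, slot 28 ⇒ 0x4C007 (P1/RW1/US1/PS0)
  ⇒ phys 0x4C3E2  [2 reads]
#3 VA=0x3C08E99 (r,kernel):
  lvl0: tbl 0x3D, slot 30 ⇒ 0x4D007 (P1/RW1/US1/PS0)
  lvl1: tbl 0x4D, slot 8 ⇒ 0x4F007 (P1/RW1/US1/PS0)
  ⇒ phys 0x4FE99  [2 reads]
#4 VA=0x1216DD4 (r,kernel):
  lvl0: tbl 0x3D, slot 9 ⇒ 0x53007 (P1/RW1/US1/PS0)
  lvl1: tbl 0x53, slot 22 ⇒ 0x54007 (P1/RW1/US1/PS0)
  ⇒ phys 0x54DD4  [2 reads]

TLB: [["0x3C08", "0x4F"], ["0x1216", "0x54"]]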